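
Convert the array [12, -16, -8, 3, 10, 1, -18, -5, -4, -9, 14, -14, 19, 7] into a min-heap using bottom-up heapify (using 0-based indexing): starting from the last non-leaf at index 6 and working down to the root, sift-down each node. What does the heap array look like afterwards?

sift down from index 6: already satisfies heap property
sift down from index 5:
  1 vs smaller child -14 at index 11, swap → [12, -16, -8, 3, 10, -14, -18, -5, -4, -9, 14, 1, 19, 7]
sift down from index 4:
  10 vs smaller child -9 at index 9, swap → [12, -16, -8, 3, -9, -14, -18, -5, -4, 10, 14, 1, 19, 7]
sift down from index 3:
  3 vs smaller child -5 at index 7, swap → [12, -16, -8, -5, -9, -14, -18, 3, -4, 10, 14, 1, 19, 7]
sift down from index 2:
  -8 vs smaller child -18 at index 6, swap → [12, -16, -18, -5, -9, -14, -8, 3, -4, 10, 14, 1, 19, 7]
sift down from index 1: already satisfies heap property
sift down from index 0:
  12 vs smaller child -18 at index 2, swap → [-18, -16, 12, -5, -9, -14, -8, 3, -4, 10, 14, 1, 19, 7]
  12 vs smaller child -14 at index 5, swap → [-18, -16, -14, -5, -9, 12, -8, 3, -4, 10, 14, 1, 19, 7]
  12 vs smaller child 1 at index 11, swap → [-18, -16, -14, -5, -9, 1, -8, 3, -4, 10, 14, 12, 19, 7]

[-18, -16, -14, -5, -9, 1, -8, 3, -4, 10, 14, 12, 19, 7]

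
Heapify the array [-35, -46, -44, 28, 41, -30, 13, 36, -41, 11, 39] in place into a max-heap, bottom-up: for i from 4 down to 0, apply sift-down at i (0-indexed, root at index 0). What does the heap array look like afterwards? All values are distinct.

[41, 39, 13, 36, 11, -30, -44, 28, -41, -35, -46]

sift down from index 4: already satisfies heap property
sift down from index 3:
  28 vs larger child 36 at index 7, swap → [-35, -46, -44, 36, 41, -30, 13, 28, -41, 11, 39]
sift down from index 2:
  -44 vs larger child 13 at index 6, swap → [-35, -46, 13, 36, 41, -30, -44, 28, -41, 11, 39]
sift down from index 1:
  -46 vs larger child 41 at index 4, swap → [-35, 41, 13, 36, -46, -30, -44, 28, -41, 11, 39]
  -46 vs larger child 39 at index 10, swap → [-35, 41, 13, 36, 39, -30, -44, 28, -41, 11, -46]
sift down from index 0:
  -35 vs larger child 41 at index 1, swap → [41, -35, 13, 36, 39, -30, -44, 28, -41, 11, -46]
  -35 vs larger child 39 at index 4, swap → [41, 39, 13, 36, -35, -30, -44, 28, -41, 11, -46]
  -35 vs larger child 11 at index 9, swap → [41, 39, 13, 36, 11, -30, -44, 28, -41, -35, -46]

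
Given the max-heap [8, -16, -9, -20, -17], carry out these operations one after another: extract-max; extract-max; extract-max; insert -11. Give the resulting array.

[-11, -20, -17]

extract-max → returns 8:
  remove root 8; move last element -17 to root → [-17, -16, -9, -20]
  -17 vs larger child -9 at index 2, swap → [-9, -16, -17, -20]
extract-max → returns -9:
  remove root -9; move last element -20 to root → [-20, -16, -17]
  -20 vs larger child -16 at index 1, swap → [-16, -20, -17]
extract-max → returns -16:
  remove root -16; move last element -17 to root → [-17, -20] (no swap needed)
insert -11:
  append -11 at index 2 → [-17, -20, -11]
  -11 > parent -17 at index 0, swap → [-11, -20, -17]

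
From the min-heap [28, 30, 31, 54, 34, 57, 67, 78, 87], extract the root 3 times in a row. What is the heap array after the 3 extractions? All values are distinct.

[34, 54, 57, 67, 87, 78]

extract-min #1 returns 28:
  remove root 28; move last element 87 to root → [87, 30, 31, 54, 34, 57, 67, 78]
  87 vs smaller child 30 at index 1, swap → [30, 87, 31, 54, 34, 57, 67, 78]
  87 vs smaller child 34 at index 4, swap → [30, 34, 31, 54, 87, 57, 67, 78]
extract-min #2 returns 30:
  remove root 30; move last element 78 to root → [78, 34, 31, 54, 87, 57, 67]
  78 vs smaller child 31 at index 2, swap → [31, 34, 78, 54, 87, 57, 67]
  78 vs smaller child 57 at index 5, swap → [31, 34, 57, 54, 87, 78, 67]
extract-min #3 returns 31:
  remove root 31; move last element 67 to root → [67, 34, 57, 54, 87, 78]
  67 vs smaller child 34 at index 1, swap → [34, 67, 57, 54, 87, 78]
  67 vs smaller child 54 at index 3, swap → [34, 54, 57, 67, 87, 78]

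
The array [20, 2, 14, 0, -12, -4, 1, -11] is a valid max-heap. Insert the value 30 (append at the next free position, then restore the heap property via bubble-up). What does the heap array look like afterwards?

[30, 20, 14, 2, -12, -4, 1, -11, 0]

append 30 at index 8 → [20, 2, 14, 0, -12, -4, 1, -11, 30]
30 > parent 0 at index 3, swap → [20, 2, 14, 30, -12, -4, 1, -11, 0]
30 > parent 2 at index 1, swap → [20, 30, 14, 2, -12, -4, 1, -11, 0]
30 > parent 20 at index 0, swap → [30, 20, 14, 2, -12, -4, 1, -11, 0]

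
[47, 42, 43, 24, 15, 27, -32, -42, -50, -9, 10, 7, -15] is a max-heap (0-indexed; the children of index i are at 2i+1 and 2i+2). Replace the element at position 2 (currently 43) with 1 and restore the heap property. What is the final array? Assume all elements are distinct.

[47, 42, 27, 24, 15, 7, -32, -42, -50, -9, 10, 1, -15]

set index 2 from 43 to 1 → [47, 42, 1, 24, 15, 27, -32, -42, -50, -9, 10, 7, -15]
1 vs larger child 27 at index 5, swap → [47, 42, 27, 24, 15, 1, -32, -42, -50, -9, 10, 7, -15]
1 vs larger child 7 at index 11, swap → [47, 42, 27, 24, 15, 7, -32, -42, -50, -9, 10, 1, -15]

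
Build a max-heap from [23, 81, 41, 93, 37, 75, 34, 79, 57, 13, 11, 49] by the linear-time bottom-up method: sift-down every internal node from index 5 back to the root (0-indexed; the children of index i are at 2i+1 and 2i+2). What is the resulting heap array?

sift down from index 5: already satisfies heap property
sift down from index 4: already satisfies heap property
sift down from index 3: already satisfies heap property
sift down from index 2:
  41 vs larger child 75 at index 5, swap → [23, 81, 75, 93, 37, 41, 34, 79, 57, 13, 11, 49]
  41 vs only child 49 at index 11, swap → [23, 81, 75, 93, 37, 49, 34, 79, 57, 13, 11, 41]
sift down from index 1:
  81 vs larger child 93 at index 3, swap → [23, 93, 75, 81, 37, 49, 34, 79, 57, 13, 11, 41]
sift down from index 0:
  23 vs larger child 93 at index 1, swap → [93, 23, 75, 81, 37, 49, 34, 79, 57, 13, 11, 41]
  23 vs larger child 81 at index 3, swap → [93, 81, 75, 23, 37, 49, 34, 79, 57, 13, 11, 41]
  23 vs larger child 79 at index 7, swap → [93, 81, 75, 79, 37, 49, 34, 23, 57, 13, 11, 41]

[93, 81, 75, 79, 37, 49, 34, 23, 57, 13, 11, 41]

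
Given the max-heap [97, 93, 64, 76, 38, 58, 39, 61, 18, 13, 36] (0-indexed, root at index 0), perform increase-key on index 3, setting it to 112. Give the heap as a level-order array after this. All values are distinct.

set index 3 from 76 to 112 → [97, 93, 64, 112, 38, 58, 39, 61, 18, 13, 36]
112 > parent 93 at index 1, swap → [97, 112, 64, 93, 38, 58, 39, 61, 18, 13, 36]
112 > parent 97 at index 0, swap → [112, 97, 64, 93, 38, 58, 39, 61, 18, 13, 36]

[112, 97, 64, 93, 38, 58, 39, 61, 18, 13, 36]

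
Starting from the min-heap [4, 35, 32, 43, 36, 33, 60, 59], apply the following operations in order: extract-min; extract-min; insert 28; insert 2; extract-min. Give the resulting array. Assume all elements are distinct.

extract-min → returns 4:
  remove root 4; move last element 59 to root → [59, 35, 32, 43, 36, 33, 60]
  59 vs smaller child 32 at index 2, swap → [32, 35, 59, 43, 36, 33, 60]
  59 vs smaller child 33 at index 5, swap → [32, 35, 33, 43, 36, 59, 60]
extract-min → returns 32:
  remove root 32; move last element 60 to root → [60, 35, 33, 43, 36, 59]
  60 vs smaller child 33 at index 2, swap → [33, 35, 60, 43, 36, 59]
  60 vs only child 59 at index 5, swap → [33, 35, 59, 43, 36, 60]
insert 28:
  append 28 at index 6 → [33, 35, 59, 43, 36, 60, 28]
  28 < parent 59 at index 2, swap → [33, 35, 28, 43, 36, 60, 59]
  28 < parent 33 at index 0, swap → [28, 35, 33, 43, 36, 60, 59]
insert 2:
  append 2 at index 7 → [28, 35, 33, 43, 36, 60, 59, 2]
  2 < parent 43 at index 3, swap → [28, 35, 33, 2, 36, 60, 59, 43]
  2 < parent 35 at index 1, swap → [28, 2, 33, 35, 36, 60, 59, 43]
  2 < parent 28 at index 0, swap → [2, 28, 33, 35, 36, 60, 59, 43]
extract-min → returns 2:
  remove root 2; move last element 43 to root → [43, 28, 33, 35, 36, 60, 59]
  43 vs smaller child 28 at index 1, swap → [28, 43, 33, 35, 36, 60, 59]
  43 vs smaller child 35 at index 3, swap → [28, 35, 33, 43, 36, 60, 59]

[28, 35, 33, 43, 36, 60, 59]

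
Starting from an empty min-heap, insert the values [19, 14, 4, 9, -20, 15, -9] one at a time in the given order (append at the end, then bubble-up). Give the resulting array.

Insert 19:
  append 19 at index 0 → [19] (no swap needed)
Insert 14:
  append 14 at index 1 → [19, 14]
  14 < parent 19 at index 0, swap → [14, 19]
Insert 4:
  append 4 at index 2 → [14, 19, 4]
  4 < parent 14 at index 0, swap → [4, 19, 14]
Insert 9:
  append 9 at index 3 → [4, 19, 14, 9]
  9 < parent 19 at index 1, swap → [4, 9, 14, 19]
Insert -20:
  append -20 at index 4 → [4, 9, 14, 19, -20]
  -20 < parent 9 at index 1, swap → [4, -20, 14, 19, 9]
  -20 < parent 4 at index 0, swap → [-20, 4, 14, 19, 9]
Insert 15:
  append 15 at index 5 → [-20, 4, 14, 19, 9, 15] (no swap needed)
Insert -9:
  append -9 at index 6 → [-20, 4, 14, 19, 9, 15, -9]
  -9 < parent 14 at index 2, swap → [-20, 4, -9, 19, 9, 15, 14]

[-20, 4, -9, 19, 9, 15, 14]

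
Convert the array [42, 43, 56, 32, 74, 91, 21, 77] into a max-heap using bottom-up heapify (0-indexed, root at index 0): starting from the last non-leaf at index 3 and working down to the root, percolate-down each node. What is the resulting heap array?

[91, 77, 56, 43, 74, 42, 21, 32]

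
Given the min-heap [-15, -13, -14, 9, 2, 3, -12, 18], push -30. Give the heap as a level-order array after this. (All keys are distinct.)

append -30 at index 8 → [-15, -13, -14, 9, 2, 3, -12, 18, -30]
-30 < parent 9 at index 3, swap → [-15, -13, -14, -30, 2, 3, -12, 18, 9]
-30 < parent -13 at index 1, swap → [-15, -30, -14, -13, 2, 3, -12, 18, 9]
-30 < parent -15 at index 0, swap → [-30, -15, -14, -13, 2, 3, -12, 18, 9]

[-30, -15, -14, -13, 2, 3, -12, 18, 9]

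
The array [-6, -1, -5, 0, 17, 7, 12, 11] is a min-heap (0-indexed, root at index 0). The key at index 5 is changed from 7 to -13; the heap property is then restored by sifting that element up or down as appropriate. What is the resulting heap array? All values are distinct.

set index 5 from 7 to -13 → [-6, -1, -5, 0, 17, -13, 12, 11]
-13 < parent -5 at index 2, swap → [-6, -1, -13, 0, 17, -5, 12, 11]
-13 < parent -6 at index 0, swap → [-13, -1, -6, 0, 17, -5, 12, 11]

[-13, -1, -6, 0, 17, -5, 12, 11]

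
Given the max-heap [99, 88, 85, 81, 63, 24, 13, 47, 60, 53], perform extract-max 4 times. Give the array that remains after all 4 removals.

[63, 60, 53, 13, 47, 24]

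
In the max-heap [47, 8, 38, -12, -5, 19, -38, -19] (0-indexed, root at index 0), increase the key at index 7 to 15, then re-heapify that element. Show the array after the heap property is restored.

set index 7 from -19 to 15 → [47, 8, 38, -12, -5, 19, -38, 15]
15 > parent -12 at index 3, swap → [47, 8, 38, 15, -5, 19, -38, -12]
15 > parent 8 at index 1, swap → [47, 15, 38, 8, -5, 19, -38, -12]

[47, 15, 38, 8, -5, 19, -38, -12]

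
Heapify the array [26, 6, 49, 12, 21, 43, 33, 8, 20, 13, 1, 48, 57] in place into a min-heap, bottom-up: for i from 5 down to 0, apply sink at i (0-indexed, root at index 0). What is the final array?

sift down from index 5: already satisfies heap property
sift down from index 4:
  21 vs smaller child 1 at index 10, swap → [26, 6, 49, 12, 1, 43, 33, 8, 20, 13, 21, 48, 57]
sift down from index 3:
  12 vs smaller child 8 at index 7, swap → [26, 6, 49, 8, 1, 43, 33, 12, 20, 13, 21, 48, 57]
sift down from index 2:
  49 vs smaller child 33 at index 6, swap → [26, 6, 33, 8, 1, 43, 49, 12, 20, 13, 21, 48, 57]
sift down from index 1:
  6 vs smaller child 1 at index 4, swap → [26, 1, 33, 8, 6, 43, 49, 12, 20, 13, 21, 48, 57]
sift down from index 0:
  26 vs smaller child 1 at index 1, swap → [1, 26, 33, 8, 6, 43, 49, 12, 20, 13, 21, 48, 57]
  26 vs smaller child 6 at index 4, swap → [1, 6, 33, 8, 26, 43, 49, 12, 20, 13, 21, 48, 57]
  26 vs smaller child 13 at index 9, swap → [1, 6, 33, 8, 13, 43, 49, 12, 20, 26, 21, 48, 57]

[1, 6, 33, 8, 13, 43, 49, 12, 20, 26, 21, 48, 57]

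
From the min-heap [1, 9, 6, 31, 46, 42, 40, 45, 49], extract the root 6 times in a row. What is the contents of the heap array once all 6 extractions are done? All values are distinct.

[45, 49, 46]

extract-min #1 returns 1:
  remove root 1; move last element 49 to root → [49, 9, 6, 31, 46, 42, 40, 45]
  49 vs smaller child 6 at index 2, swap → [6, 9, 49, 31, 46, 42, 40, 45]
  49 vs smaller child 40 at index 6, swap → [6, 9, 40, 31, 46, 42, 49, 45]
extract-min #2 returns 6:
  remove root 6; move last element 45 to root → [45, 9, 40, 31, 46, 42, 49]
  45 vs smaller child 9 at index 1, swap → [9, 45, 40, 31, 46, 42, 49]
  45 vs smaller child 31 at index 3, swap → [9, 31, 40, 45, 46, 42, 49]
extract-min #3 returns 9:
  remove root 9; move last element 49 to root → [49, 31, 40, 45, 46, 42]
  49 vs smaller child 31 at index 1, swap → [31, 49, 40, 45, 46, 42]
  49 vs smaller child 45 at index 3, swap → [31, 45, 40, 49, 46, 42]
extract-min #4 returns 31:
  remove root 31; move last element 42 to root → [42, 45, 40, 49, 46]
  42 vs smaller child 40 at index 2, swap → [40, 45, 42, 49, 46]
extract-min #5 returns 40:
  remove root 40; move last element 46 to root → [46, 45, 42, 49]
  46 vs smaller child 42 at index 2, swap → [42, 45, 46, 49]
extract-min #6 returns 42:
  remove root 42; move last element 49 to root → [49, 45, 46]
  49 vs smaller child 45 at index 1, swap → [45, 49, 46]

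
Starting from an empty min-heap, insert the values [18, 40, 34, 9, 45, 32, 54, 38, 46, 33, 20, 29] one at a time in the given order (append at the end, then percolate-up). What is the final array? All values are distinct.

[9, 18, 29, 38, 20, 32, 54, 40, 46, 45, 33, 34]

Insert 18:
  append 18 at index 0 → [18] (no swap needed)
Insert 40:
  append 40 at index 1 → [18, 40] (no swap needed)
Insert 34:
  append 34 at index 2 → [18, 40, 34] (no swap needed)
Insert 9:
  append 9 at index 3 → [18, 40, 34, 9]
  9 < parent 40 at index 1, swap → [18, 9, 34, 40]
  9 < parent 18 at index 0, swap → [9, 18, 34, 40]
Insert 45:
  append 45 at index 4 → [9, 18, 34, 40, 45] (no swap needed)
Insert 32:
  append 32 at index 5 → [9, 18, 34, 40, 45, 32]
  32 < parent 34 at index 2, swap → [9, 18, 32, 40, 45, 34]
Insert 54:
  append 54 at index 6 → [9, 18, 32, 40, 45, 34, 54] (no swap needed)
Insert 38:
  append 38 at index 7 → [9, 18, 32, 40, 45, 34, 54, 38]
  38 < parent 40 at index 3, swap → [9, 18, 32, 38, 45, 34, 54, 40]
Insert 46:
  append 46 at index 8 → [9, 18, 32, 38, 45, 34, 54, 40, 46] (no swap needed)
Insert 33:
  append 33 at index 9 → [9, 18, 32, 38, 45, 34, 54, 40, 46, 33]
  33 < parent 45 at index 4, swap → [9, 18, 32, 38, 33, 34, 54, 40, 46, 45]
Insert 20:
  append 20 at index 10 → [9, 18, 32, 38, 33, 34, 54, 40, 46, 45, 20]
  20 < parent 33 at index 4, swap → [9, 18, 32, 38, 20, 34, 54, 40, 46, 45, 33]
Insert 29:
  append 29 at index 11 → [9, 18, 32, 38, 20, 34, 54, 40, 46, 45, 33, 29]
  29 < parent 34 at index 5, swap → [9, 18, 32, 38, 20, 29, 54, 40, 46, 45, 33, 34]
  29 < parent 32 at index 2, swap → [9, 18, 29, 38, 20, 32, 54, 40, 46, 45, 33, 34]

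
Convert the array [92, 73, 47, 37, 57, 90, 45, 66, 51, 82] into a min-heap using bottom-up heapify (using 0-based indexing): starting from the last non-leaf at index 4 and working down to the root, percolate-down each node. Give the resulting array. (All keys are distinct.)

sift down from index 4: already satisfies heap property
sift down from index 3: already satisfies heap property
sift down from index 2:
  47 vs smaller child 45 at index 6, swap → [92, 73, 45, 37, 57, 90, 47, 66, 51, 82]
sift down from index 1:
  73 vs smaller child 37 at index 3, swap → [92, 37, 45, 73, 57, 90, 47, 66, 51, 82]
  73 vs smaller child 51 at index 8, swap → [92, 37, 45, 51, 57, 90, 47, 66, 73, 82]
sift down from index 0:
  92 vs smaller child 37 at index 1, swap → [37, 92, 45, 51, 57, 90, 47, 66, 73, 82]
  92 vs smaller child 51 at index 3, swap → [37, 51, 45, 92, 57, 90, 47, 66, 73, 82]
  92 vs smaller child 66 at index 7, swap → [37, 51, 45, 66, 57, 90, 47, 92, 73, 82]

[37, 51, 45, 66, 57, 90, 47, 92, 73, 82]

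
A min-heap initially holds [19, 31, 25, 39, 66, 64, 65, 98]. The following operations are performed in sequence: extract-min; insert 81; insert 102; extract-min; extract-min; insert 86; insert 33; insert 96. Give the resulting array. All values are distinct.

[33, 39, 64, 66, 96, 98, 65, 86, 81, 102]

extract-min → returns 19:
  remove root 19; move last element 98 to root → [98, 31, 25, 39, 66, 64, 65]
  98 vs smaller child 25 at index 2, swap → [25, 31, 98, 39, 66, 64, 65]
  98 vs smaller child 64 at index 5, swap → [25, 31, 64, 39, 66, 98, 65]
insert 81:
  append 81 at index 7 → [25, 31, 64, 39, 66, 98, 65, 81] (no swap needed)
insert 102:
  append 102 at index 8 → [25, 31, 64, 39, 66, 98, 65, 81, 102] (no swap needed)
extract-min → returns 25:
  remove root 25; move last element 102 to root → [102, 31, 64, 39, 66, 98, 65, 81]
  102 vs smaller child 31 at index 1, swap → [31, 102, 64, 39, 66, 98, 65, 81]
  102 vs smaller child 39 at index 3, swap → [31, 39, 64, 102, 66, 98, 65, 81]
  102 vs only child 81 at index 7, swap → [31, 39, 64, 81, 66, 98, 65, 102]
extract-min → returns 31:
  remove root 31; move last element 102 to root → [102, 39, 64, 81, 66, 98, 65]
  102 vs smaller child 39 at index 1, swap → [39, 102, 64, 81, 66, 98, 65]
  102 vs smaller child 66 at index 4, swap → [39, 66, 64, 81, 102, 98, 65]
insert 86:
  append 86 at index 7 → [39, 66, 64, 81, 102, 98, 65, 86] (no swap needed)
insert 33:
  append 33 at index 8 → [39, 66, 64, 81, 102, 98, 65, 86, 33]
  33 < parent 81 at index 3, swap → [39, 66, 64, 33, 102, 98, 65, 86, 81]
  33 < parent 66 at index 1, swap → [39, 33, 64, 66, 102, 98, 65, 86, 81]
  33 < parent 39 at index 0, swap → [33, 39, 64, 66, 102, 98, 65, 86, 81]
insert 96:
  append 96 at index 9 → [33, 39, 64, 66, 102, 98, 65, 86, 81, 96]
  96 < parent 102 at index 4, swap → [33, 39, 64, 66, 96, 98, 65, 86, 81, 102]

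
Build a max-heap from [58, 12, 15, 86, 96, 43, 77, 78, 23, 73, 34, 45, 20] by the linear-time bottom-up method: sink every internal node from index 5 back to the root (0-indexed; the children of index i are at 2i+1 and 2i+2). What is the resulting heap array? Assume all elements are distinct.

sift down from index 5:
  43 vs larger child 45 at index 11, swap → [58, 12, 15, 86, 96, 45, 77, 78, 23, 73, 34, 43, 20]
sift down from index 4: already satisfies heap property
sift down from index 3: already satisfies heap property
sift down from index 2:
  15 vs larger child 77 at index 6, swap → [58, 12, 77, 86, 96, 45, 15, 78, 23, 73, 34, 43, 20]
sift down from index 1:
  12 vs larger child 96 at index 4, swap → [58, 96, 77, 86, 12, 45, 15, 78, 23, 73, 34, 43, 20]
  12 vs larger child 73 at index 9, swap → [58, 96, 77, 86, 73, 45, 15, 78, 23, 12, 34, 43, 20]
sift down from index 0:
  58 vs larger child 96 at index 1, swap → [96, 58, 77, 86, 73, 45, 15, 78, 23, 12, 34, 43, 20]
  58 vs larger child 86 at index 3, swap → [96, 86, 77, 58, 73, 45, 15, 78, 23, 12, 34, 43, 20]
  58 vs larger child 78 at index 7, swap → [96, 86, 77, 78, 73, 45, 15, 58, 23, 12, 34, 43, 20]

[96, 86, 77, 78, 73, 45, 15, 58, 23, 12, 34, 43, 20]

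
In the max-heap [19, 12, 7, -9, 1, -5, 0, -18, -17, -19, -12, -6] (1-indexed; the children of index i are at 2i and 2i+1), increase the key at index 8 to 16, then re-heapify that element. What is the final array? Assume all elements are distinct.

[19, 16, 7, 12, 1, -5, 0, -9, -17, -19, -12, -6]

set index 8 from -18 to 16 → [19, 12, 7, -9, 1, -5, 0, 16, -17, -19, -12, -6]
16 > parent -9 at index 4, swap → [19, 12, 7, 16, 1, -5, 0, -9, -17, -19, -12, -6]
16 > parent 12 at index 2, swap → [19, 16, 7, 12, 1, -5, 0, -9, -17, -19, -12, -6]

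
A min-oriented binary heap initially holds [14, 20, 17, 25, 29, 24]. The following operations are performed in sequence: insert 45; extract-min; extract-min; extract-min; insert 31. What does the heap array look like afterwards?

[24, 25, 29, 45, 31]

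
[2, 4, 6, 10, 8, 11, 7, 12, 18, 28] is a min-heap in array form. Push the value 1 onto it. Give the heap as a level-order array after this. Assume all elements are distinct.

append 1 at index 10 → [2, 4, 6, 10, 8, 11, 7, 12, 18, 28, 1]
1 < parent 8 at index 4, swap → [2, 4, 6, 10, 1, 11, 7, 12, 18, 28, 8]
1 < parent 4 at index 1, swap → [2, 1, 6, 10, 4, 11, 7, 12, 18, 28, 8]
1 < parent 2 at index 0, swap → [1, 2, 6, 10, 4, 11, 7, 12, 18, 28, 8]

[1, 2, 6, 10, 4, 11, 7, 12, 18, 28, 8]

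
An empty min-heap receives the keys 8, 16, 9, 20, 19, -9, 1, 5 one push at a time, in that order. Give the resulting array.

Insert 8:
  append 8 at index 0 → [8] (no swap needed)
Insert 16:
  append 16 at index 1 → [8, 16] (no swap needed)
Insert 9:
  append 9 at index 2 → [8, 16, 9] (no swap needed)
Insert 20:
  append 20 at index 3 → [8, 16, 9, 20] (no swap needed)
Insert 19:
  append 19 at index 4 → [8, 16, 9, 20, 19] (no swap needed)
Insert -9:
  append -9 at index 5 → [8, 16, 9, 20, 19, -9]
  -9 < parent 9 at index 2, swap → [8, 16, -9, 20, 19, 9]
  -9 < parent 8 at index 0, swap → [-9, 16, 8, 20, 19, 9]
Insert 1:
  append 1 at index 6 → [-9, 16, 8, 20, 19, 9, 1]
  1 < parent 8 at index 2, swap → [-9, 16, 1, 20, 19, 9, 8]
Insert 5:
  append 5 at index 7 → [-9, 16, 1, 20, 19, 9, 8, 5]
  5 < parent 20 at index 3, swap → [-9, 16, 1, 5, 19, 9, 8, 20]
  5 < parent 16 at index 1, swap → [-9, 5, 1, 16, 19, 9, 8, 20]

[-9, 5, 1, 16, 19, 9, 8, 20]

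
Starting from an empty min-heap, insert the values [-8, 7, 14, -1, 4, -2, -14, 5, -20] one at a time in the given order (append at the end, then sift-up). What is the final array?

Insert -8:
  append -8 at index 0 → [-8] (no swap needed)
Insert 7:
  append 7 at index 1 → [-8, 7] (no swap needed)
Insert 14:
  append 14 at index 2 → [-8, 7, 14] (no swap needed)
Insert -1:
  append -1 at index 3 → [-8, 7, 14, -1]
  -1 < parent 7 at index 1, swap → [-8, -1, 14, 7]
Insert 4:
  append 4 at index 4 → [-8, -1, 14, 7, 4] (no swap needed)
Insert -2:
  append -2 at index 5 → [-8, -1, 14, 7, 4, -2]
  -2 < parent 14 at index 2, swap → [-8, -1, -2, 7, 4, 14]
Insert -14:
  append -14 at index 6 → [-8, -1, -2, 7, 4, 14, -14]
  -14 < parent -2 at index 2, swap → [-8, -1, -14, 7, 4, 14, -2]
  -14 < parent -8 at index 0, swap → [-14, -1, -8, 7, 4, 14, -2]
Insert 5:
  append 5 at index 7 → [-14, -1, -8, 7, 4, 14, -2, 5]
  5 < parent 7 at index 3, swap → [-14, -1, -8, 5, 4, 14, -2, 7]
Insert -20:
  append -20 at index 8 → [-14, -1, -8, 5, 4, 14, -2, 7, -20]
  -20 < parent 5 at index 3, swap → [-14, -1, -8, -20, 4, 14, -2, 7, 5]
  -20 < parent -1 at index 1, swap → [-14, -20, -8, -1, 4, 14, -2, 7, 5]
  -20 < parent -14 at index 0, swap → [-20, -14, -8, -1, 4, 14, -2, 7, 5]

[-20, -14, -8, -1, 4, 14, -2, 7, 5]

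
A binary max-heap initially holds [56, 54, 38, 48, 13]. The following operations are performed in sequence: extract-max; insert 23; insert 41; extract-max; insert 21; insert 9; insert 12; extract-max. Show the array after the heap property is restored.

[41, 38, 21, 13, 23, 12, 9]

extract-max → returns 56:
  remove root 56; move last element 13 to root → [13, 54, 38, 48]
  13 vs larger child 54 at index 1, swap → [54, 13, 38, 48]
  13 vs only child 48 at index 3, swap → [54, 48, 38, 13]
insert 23:
  append 23 at index 4 → [54, 48, 38, 13, 23] (no swap needed)
insert 41:
  append 41 at index 5 → [54, 48, 38, 13, 23, 41]
  41 > parent 38 at index 2, swap → [54, 48, 41, 13, 23, 38]
extract-max → returns 54:
  remove root 54; move last element 38 to root → [38, 48, 41, 13, 23]
  38 vs larger child 48 at index 1, swap → [48, 38, 41, 13, 23]
insert 21:
  append 21 at index 5 → [48, 38, 41, 13, 23, 21] (no swap needed)
insert 9:
  append 9 at index 6 → [48, 38, 41, 13, 23, 21, 9] (no swap needed)
insert 12:
  append 12 at index 7 → [48, 38, 41, 13, 23, 21, 9, 12] (no swap needed)
extract-max → returns 48:
  remove root 48; move last element 12 to root → [12, 38, 41, 13, 23, 21, 9]
  12 vs larger child 41 at index 2, swap → [41, 38, 12, 13, 23, 21, 9]
  12 vs larger child 21 at index 5, swap → [41, 38, 21, 13, 23, 12, 9]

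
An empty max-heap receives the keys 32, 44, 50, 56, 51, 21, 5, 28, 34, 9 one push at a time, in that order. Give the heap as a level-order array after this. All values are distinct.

[56, 51, 44, 34, 50, 21, 5, 28, 32, 9]

Insert 32:
  append 32 at index 0 → [32] (no swap needed)
Insert 44:
  append 44 at index 1 → [32, 44]
  44 > parent 32 at index 0, swap → [44, 32]
Insert 50:
  append 50 at index 2 → [44, 32, 50]
  50 > parent 44 at index 0, swap → [50, 32, 44]
Insert 56:
  append 56 at index 3 → [50, 32, 44, 56]
  56 > parent 32 at index 1, swap → [50, 56, 44, 32]
  56 > parent 50 at index 0, swap → [56, 50, 44, 32]
Insert 51:
  append 51 at index 4 → [56, 50, 44, 32, 51]
  51 > parent 50 at index 1, swap → [56, 51, 44, 32, 50]
Insert 21:
  append 21 at index 5 → [56, 51, 44, 32, 50, 21] (no swap needed)
Insert 5:
  append 5 at index 6 → [56, 51, 44, 32, 50, 21, 5] (no swap needed)
Insert 28:
  append 28 at index 7 → [56, 51, 44, 32, 50, 21, 5, 28] (no swap needed)
Insert 34:
  append 34 at index 8 → [56, 51, 44, 32, 50, 21, 5, 28, 34]
  34 > parent 32 at index 3, swap → [56, 51, 44, 34, 50, 21, 5, 28, 32]
Insert 9:
  append 9 at index 9 → [56, 51, 44, 34, 50, 21, 5, 28, 32, 9] (no swap needed)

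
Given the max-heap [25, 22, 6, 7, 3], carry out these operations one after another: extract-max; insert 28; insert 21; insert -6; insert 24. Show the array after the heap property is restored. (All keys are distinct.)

[28, 24, 21, 22, 7, 6, -6, 3]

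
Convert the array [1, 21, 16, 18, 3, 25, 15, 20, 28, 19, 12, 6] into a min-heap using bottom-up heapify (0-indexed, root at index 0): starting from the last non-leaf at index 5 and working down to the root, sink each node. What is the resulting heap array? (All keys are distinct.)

[1, 3, 6, 18, 12, 16, 15, 20, 28, 19, 21, 25]

sift down from index 5:
  25 vs only child 6 at index 11, swap → [1, 21, 16, 18, 3, 6, 15, 20, 28, 19, 12, 25]
sift down from index 4: already satisfies heap property
sift down from index 3: already satisfies heap property
sift down from index 2:
  16 vs smaller child 6 at index 5, swap → [1, 21, 6, 18, 3, 16, 15, 20, 28, 19, 12, 25]
sift down from index 1:
  21 vs smaller child 3 at index 4, swap → [1, 3, 6, 18, 21, 16, 15, 20, 28, 19, 12, 25]
  21 vs smaller child 12 at index 10, swap → [1, 3, 6, 18, 12, 16, 15, 20, 28, 19, 21, 25]
sift down from index 0: already satisfies heap property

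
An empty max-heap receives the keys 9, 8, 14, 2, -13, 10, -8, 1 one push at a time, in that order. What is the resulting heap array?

[14, 8, 10, 2, -13, 9, -8, 1]

Insert 9:
  append 9 at index 0 → [9] (no swap needed)
Insert 8:
  append 8 at index 1 → [9, 8] (no swap needed)
Insert 14:
  append 14 at index 2 → [9, 8, 14]
  14 > parent 9 at index 0, swap → [14, 8, 9]
Insert 2:
  append 2 at index 3 → [14, 8, 9, 2] (no swap needed)
Insert -13:
  append -13 at index 4 → [14, 8, 9, 2, -13] (no swap needed)
Insert 10:
  append 10 at index 5 → [14, 8, 9, 2, -13, 10]
  10 > parent 9 at index 2, swap → [14, 8, 10, 2, -13, 9]
Insert -8:
  append -8 at index 6 → [14, 8, 10, 2, -13, 9, -8] (no swap needed)
Insert 1:
  append 1 at index 7 → [14, 8, 10, 2, -13, 9, -8, 1] (no swap needed)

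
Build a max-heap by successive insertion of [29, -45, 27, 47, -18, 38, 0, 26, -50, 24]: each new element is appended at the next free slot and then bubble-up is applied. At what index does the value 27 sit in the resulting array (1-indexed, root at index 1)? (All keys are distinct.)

6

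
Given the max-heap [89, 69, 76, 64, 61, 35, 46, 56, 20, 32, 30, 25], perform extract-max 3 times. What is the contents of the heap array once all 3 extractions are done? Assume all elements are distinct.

extract-max #1 returns 89:
  remove root 89; move last element 25 to root → [25, 69, 76, 64, 61, 35, 46, 56, 20, 32, 30]
  25 vs larger child 76 at index 2, swap → [76, 69, 25, 64, 61, 35, 46, 56, 20, 32, 30]
  25 vs larger child 46 at index 6, swap → [76, 69, 46, 64, 61, 35, 25, 56, 20, 32, 30]
extract-max #2 returns 76:
  remove root 76; move last element 30 to root → [30, 69, 46, 64, 61, 35, 25, 56, 20, 32]
  30 vs larger child 69 at index 1, swap → [69, 30, 46, 64, 61, 35, 25, 56, 20, 32]
  30 vs larger child 64 at index 3, swap → [69, 64, 46, 30, 61, 35, 25, 56, 20, 32]
  30 vs larger child 56 at index 7, swap → [69, 64, 46, 56, 61, 35, 25, 30, 20, 32]
extract-max #3 returns 69:
  remove root 69; move last element 32 to root → [32, 64, 46, 56, 61, 35, 25, 30, 20]
  32 vs larger child 64 at index 1, swap → [64, 32, 46, 56, 61, 35, 25, 30, 20]
  32 vs larger child 61 at index 4, swap → [64, 61, 46, 56, 32, 35, 25, 30, 20]

[64, 61, 46, 56, 32, 35, 25, 30, 20]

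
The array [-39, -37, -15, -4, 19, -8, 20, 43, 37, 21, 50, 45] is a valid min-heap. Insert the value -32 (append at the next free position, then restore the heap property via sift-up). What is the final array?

append -32 at index 12 → [-39, -37, -15, -4, 19, -8, 20, 43, 37, 21, 50, 45, -32]
-32 < parent -8 at index 5, swap → [-39, -37, -15, -4, 19, -32, 20, 43, 37, 21, 50, 45, -8]
-32 < parent -15 at index 2, swap → [-39, -37, -32, -4, 19, -15, 20, 43, 37, 21, 50, 45, -8]

[-39, -37, -32, -4, 19, -15, 20, 43, 37, 21, 50, 45, -8]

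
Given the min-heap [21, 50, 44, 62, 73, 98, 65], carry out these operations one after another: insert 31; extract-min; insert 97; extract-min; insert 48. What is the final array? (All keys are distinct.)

insert 31:
  append 31 at index 7 → [21, 50, 44, 62, 73, 98, 65, 31]
  31 < parent 62 at index 3, swap → [21, 50, 44, 31, 73, 98, 65, 62]
  31 < parent 50 at index 1, swap → [21, 31, 44, 50, 73, 98, 65, 62]
extract-min → returns 21:
  remove root 21; move last element 62 to root → [62, 31, 44, 50, 73, 98, 65]
  62 vs smaller child 31 at index 1, swap → [31, 62, 44, 50, 73, 98, 65]
  62 vs smaller child 50 at index 3, swap → [31, 50, 44, 62, 73, 98, 65]
insert 97:
  append 97 at index 7 → [31, 50, 44, 62, 73, 98, 65, 97] (no swap needed)
extract-min → returns 31:
  remove root 31; move last element 97 to root → [97, 50, 44, 62, 73, 98, 65]
  97 vs smaller child 44 at index 2, swap → [44, 50, 97, 62, 73, 98, 65]
  97 vs smaller child 65 at index 6, swap → [44, 50, 65, 62, 73, 98, 97]
insert 48:
  append 48 at index 7 → [44, 50, 65, 62, 73, 98, 97, 48]
  48 < parent 62 at index 3, swap → [44, 50, 65, 48, 73, 98, 97, 62]
  48 < parent 50 at index 1, swap → [44, 48, 65, 50, 73, 98, 97, 62]

[44, 48, 65, 50, 73, 98, 97, 62]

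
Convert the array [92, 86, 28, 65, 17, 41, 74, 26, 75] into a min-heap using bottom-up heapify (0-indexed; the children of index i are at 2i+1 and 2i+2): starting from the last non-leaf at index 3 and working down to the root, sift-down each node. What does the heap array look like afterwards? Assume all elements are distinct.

sift down from index 3:
  65 vs smaller child 26 at index 7, swap → [92, 86, 28, 26, 17, 41, 74, 65, 75]
sift down from index 2: already satisfies heap property
sift down from index 1:
  86 vs smaller child 17 at index 4, swap → [92, 17, 28, 26, 86, 41, 74, 65, 75]
sift down from index 0:
  92 vs smaller child 17 at index 1, swap → [17, 92, 28, 26, 86, 41, 74, 65, 75]
  92 vs smaller child 26 at index 3, swap → [17, 26, 28, 92, 86, 41, 74, 65, 75]
  92 vs smaller child 65 at index 7, swap → [17, 26, 28, 65, 86, 41, 74, 92, 75]

[17, 26, 28, 65, 86, 41, 74, 92, 75]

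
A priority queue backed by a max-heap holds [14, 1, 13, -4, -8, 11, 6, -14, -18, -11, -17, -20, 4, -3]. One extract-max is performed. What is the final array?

[13, 1, 11, -4, -8, 4, 6, -14, -18, -11, -17, -20, -3]

remove root 14; move last element -3 to root → [-3, 1, 13, -4, -8, 11, 6, -14, -18, -11, -17, -20, 4]
-3 vs larger child 13 at index 2, swap → [13, 1, -3, -4, -8, 11, 6, -14, -18, -11, -17, -20, 4]
-3 vs larger child 11 at index 5, swap → [13, 1, 11, -4, -8, -3, 6, -14, -18, -11, -17, -20, 4]
-3 vs larger child 4 at index 12, swap → [13, 1, 11, -4, -8, 4, 6, -14, -18, -11, -17, -20, -3]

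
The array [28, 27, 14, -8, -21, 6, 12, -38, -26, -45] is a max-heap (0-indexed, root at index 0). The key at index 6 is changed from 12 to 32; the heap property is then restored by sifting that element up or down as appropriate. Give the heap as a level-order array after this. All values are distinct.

[32, 27, 28, -8, -21, 6, 14, -38, -26, -45]

set index 6 from 12 to 32 → [28, 27, 14, -8, -21, 6, 32, -38, -26, -45]
32 > parent 14 at index 2, swap → [28, 27, 32, -8, -21, 6, 14, -38, -26, -45]
32 > parent 28 at index 0, swap → [32, 27, 28, -8, -21, 6, 14, -38, -26, -45]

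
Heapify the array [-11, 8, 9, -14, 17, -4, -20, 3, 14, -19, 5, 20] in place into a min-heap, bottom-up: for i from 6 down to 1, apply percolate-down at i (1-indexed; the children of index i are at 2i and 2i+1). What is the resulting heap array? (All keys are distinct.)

sift down from index 6: already satisfies heap property
sift down from index 5:
  17 vs smaller child -19 at index 10, swap → [-11, 8, 9, -14, -19, -4, -20, 3, 14, 17, 5, 20]
sift down from index 4: already satisfies heap property
sift down from index 3:
  9 vs smaller child -20 at index 7, swap → [-11, 8, -20, -14, -19, -4, 9, 3, 14, 17, 5, 20]
sift down from index 2:
  8 vs smaller child -19 at index 5, swap → [-11, -19, -20, -14, 8, -4, 9, 3, 14, 17, 5, 20]
  8 vs smaller child 5 at index 11, swap → [-11, -19, -20, -14, 5, -4, 9, 3, 14, 17, 8, 20]
sift down from index 1:
  -11 vs smaller child -20 at index 3, swap → [-20, -19, -11, -14, 5, -4, 9, 3, 14, 17, 8, 20]

[-20, -19, -11, -14, 5, -4, 9, 3, 14, 17, 8, 20]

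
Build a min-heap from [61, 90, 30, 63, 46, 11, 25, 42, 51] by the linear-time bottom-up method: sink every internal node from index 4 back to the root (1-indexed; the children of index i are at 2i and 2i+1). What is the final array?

[11, 42, 25, 51, 46, 30, 61, 63, 90]

sift down from index 4:
  63 vs smaller child 42 at index 8, swap → [61, 90, 30, 42, 46, 11, 25, 63, 51]
sift down from index 3:
  30 vs smaller child 11 at index 6, swap → [61, 90, 11, 42, 46, 30, 25, 63, 51]
sift down from index 2:
  90 vs smaller child 42 at index 4, swap → [61, 42, 11, 90, 46, 30, 25, 63, 51]
  90 vs smaller child 51 at index 9, swap → [61, 42, 11, 51, 46, 30, 25, 63, 90]
sift down from index 1:
  61 vs smaller child 11 at index 3, swap → [11, 42, 61, 51, 46, 30, 25, 63, 90]
  61 vs smaller child 25 at index 7, swap → [11, 42, 25, 51, 46, 30, 61, 63, 90]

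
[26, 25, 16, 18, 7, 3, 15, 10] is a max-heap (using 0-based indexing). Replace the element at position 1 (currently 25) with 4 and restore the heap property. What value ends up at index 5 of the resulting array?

3

set index 1 from 25 to 4 → [26, 4, 16, 18, 7, 3, 15, 10]
4 vs larger child 18 at index 3, swap → [26, 18, 16, 4, 7, 3, 15, 10]
4 vs only child 10 at index 7, swap → [26, 18, 16, 10, 7, 3, 15, 4]
resulting array: [26, 18, 16, 10, 7, 3, 15, 4]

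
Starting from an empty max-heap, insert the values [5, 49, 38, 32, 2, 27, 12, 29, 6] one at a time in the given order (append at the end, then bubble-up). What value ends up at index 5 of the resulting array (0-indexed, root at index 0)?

27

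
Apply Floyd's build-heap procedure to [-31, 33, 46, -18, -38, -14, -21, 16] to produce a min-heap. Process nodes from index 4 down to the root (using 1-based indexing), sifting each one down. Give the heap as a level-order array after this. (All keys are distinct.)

[-38, -31, -21, -18, 33, -14, 46, 16]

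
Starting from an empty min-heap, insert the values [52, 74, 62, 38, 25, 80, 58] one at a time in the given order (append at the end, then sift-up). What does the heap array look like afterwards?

[25, 38, 58, 74, 52, 80, 62]

Insert 52:
  append 52 at index 0 → [52] (no swap needed)
Insert 74:
  append 74 at index 1 → [52, 74] (no swap needed)
Insert 62:
  append 62 at index 2 → [52, 74, 62] (no swap needed)
Insert 38:
  append 38 at index 3 → [52, 74, 62, 38]
  38 < parent 74 at index 1, swap → [52, 38, 62, 74]
  38 < parent 52 at index 0, swap → [38, 52, 62, 74]
Insert 25:
  append 25 at index 4 → [38, 52, 62, 74, 25]
  25 < parent 52 at index 1, swap → [38, 25, 62, 74, 52]
  25 < parent 38 at index 0, swap → [25, 38, 62, 74, 52]
Insert 80:
  append 80 at index 5 → [25, 38, 62, 74, 52, 80] (no swap needed)
Insert 58:
  append 58 at index 6 → [25, 38, 62, 74, 52, 80, 58]
  58 < parent 62 at index 2, swap → [25, 38, 58, 74, 52, 80, 62]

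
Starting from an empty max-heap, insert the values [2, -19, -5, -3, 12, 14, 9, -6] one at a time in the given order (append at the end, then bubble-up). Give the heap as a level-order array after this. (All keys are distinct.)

Insert 2:
  append 2 at index 0 → [2] (no swap needed)
Insert -19:
  append -19 at index 1 → [2, -19] (no swap needed)
Insert -5:
  append -5 at index 2 → [2, -19, -5] (no swap needed)
Insert -3:
  append -3 at index 3 → [2, -19, -5, -3]
  -3 > parent -19 at index 1, swap → [2, -3, -5, -19]
Insert 12:
  append 12 at index 4 → [2, -3, -5, -19, 12]
  12 > parent -3 at index 1, swap → [2, 12, -5, -19, -3]
  12 > parent 2 at index 0, swap → [12, 2, -5, -19, -3]
Insert 14:
  append 14 at index 5 → [12, 2, -5, -19, -3, 14]
  14 > parent -5 at index 2, swap → [12, 2, 14, -19, -3, -5]
  14 > parent 12 at index 0, swap → [14, 2, 12, -19, -3, -5]
Insert 9:
  append 9 at index 6 → [14, 2, 12, -19, -3, -5, 9] (no swap needed)
Insert -6:
  append -6 at index 7 → [14, 2, 12, -19, -3, -5, 9, -6]
  -6 > parent -19 at index 3, swap → [14, 2, 12, -6, -3, -5, 9, -19]

[14, 2, 12, -6, -3, -5, 9, -19]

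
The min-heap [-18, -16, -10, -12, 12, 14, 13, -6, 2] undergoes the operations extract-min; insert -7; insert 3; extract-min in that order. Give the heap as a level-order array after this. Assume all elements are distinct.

[-12, -7, -10, -6, 3, 14, 13, 2, 12]

extract-min → returns -18:
  remove root -18; move last element 2 to root → [2, -16, -10, -12, 12, 14, 13, -6]
  2 vs smaller child -16 at index 1, swap → [-16, 2, -10, -12, 12, 14, 13, -6]
  2 vs smaller child -12 at index 3, swap → [-16, -12, -10, 2, 12, 14, 13, -6]
  2 vs only child -6 at index 7, swap → [-16, -12, -10, -6, 12, 14, 13, 2]
insert -7:
  append -7 at index 8 → [-16, -12, -10, -6, 12, 14, 13, 2, -7]
  -7 < parent -6 at index 3, swap → [-16, -12, -10, -7, 12, 14, 13, 2, -6]
insert 3:
  append 3 at index 9 → [-16, -12, -10, -7, 12, 14, 13, 2, -6, 3]
  3 < parent 12 at index 4, swap → [-16, -12, -10, -7, 3, 14, 13, 2, -6, 12]
extract-min → returns -16:
  remove root -16; move last element 12 to root → [12, -12, -10, -7, 3, 14, 13, 2, -6]
  12 vs smaller child -12 at index 1, swap → [-12, 12, -10, -7, 3, 14, 13, 2, -6]
  12 vs smaller child -7 at index 3, swap → [-12, -7, -10, 12, 3, 14, 13, 2, -6]
  12 vs smaller child -6 at index 8, swap → [-12, -7, -10, -6, 3, 14, 13, 2, 12]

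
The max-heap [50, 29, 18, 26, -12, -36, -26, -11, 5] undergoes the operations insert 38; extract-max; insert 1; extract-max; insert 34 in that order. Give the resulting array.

insert 38:
  append 38 at index 9 → [50, 29, 18, 26, -12, -36, -26, -11, 5, 38]
  38 > parent -12 at index 4, swap → [50, 29, 18, 26, 38, -36, -26, -11, 5, -12]
  38 > parent 29 at index 1, swap → [50, 38, 18, 26, 29, -36, -26, -11, 5, -12]
extract-max → returns 50:
  remove root 50; move last element -12 to root → [-12, 38, 18, 26, 29, -36, -26, -11, 5]
  -12 vs larger child 38 at index 1, swap → [38, -12, 18, 26, 29, -36, -26, -11, 5]
  -12 vs larger child 29 at index 4, swap → [38, 29, 18, 26, -12, -36, -26, -11, 5]
insert 1:
  append 1 at index 9 → [38, 29, 18, 26, -12, -36, -26, -11, 5, 1]
  1 > parent -12 at index 4, swap → [38, 29, 18, 26, 1, -36, -26, -11, 5, -12]
extract-max → returns 38:
  remove root 38; move last element -12 to root → [-12, 29, 18, 26, 1, -36, -26, -11, 5]
  -12 vs larger child 29 at index 1, swap → [29, -12, 18, 26, 1, -36, -26, -11, 5]
  -12 vs larger child 26 at index 3, swap → [29, 26, 18, -12, 1, -36, -26, -11, 5]
  -12 vs larger child 5 at index 8, swap → [29, 26, 18, 5, 1, -36, -26, -11, -12]
insert 34:
  append 34 at index 9 → [29, 26, 18, 5, 1, -36, -26, -11, -12, 34]
  34 > parent 1 at index 4, swap → [29, 26, 18, 5, 34, -36, -26, -11, -12, 1]
  34 > parent 26 at index 1, swap → [29, 34, 18, 5, 26, -36, -26, -11, -12, 1]
  34 > parent 29 at index 0, swap → [34, 29, 18, 5, 26, -36, -26, -11, -12, 1]

[34, 29, 18, 5, 26, -36, -26, -11, -12, 1]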